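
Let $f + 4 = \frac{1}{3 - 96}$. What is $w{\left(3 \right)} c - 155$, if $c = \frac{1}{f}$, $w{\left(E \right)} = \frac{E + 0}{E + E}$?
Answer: $- \frac{115723}{746} \approx -155.12$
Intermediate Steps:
$w{\left(E \right)} = \frac{1}{2}$ ($w{\left(E \right)} = \frac{E}{2 E} = E \frac{1}{2 E} = \frac{1}{2}$)
$f = - \frac{373}{93}$ ($f = -4 + \frac{1}{3 - 96} = -4 + \frac{1}{-93} = -4 - \frac{1}{93} = - \frac{373}{93} \approx -4.0107$)
$c = - \frac{93}{373}$ ($c = \frac{1}{- \frac{373}{93}} = - \frac{93}{373} \approx -0.24933$)
$w{\left(3 \right)} c - 155 = \frac{1}{2} \left(- \frac{93}{373}\right) - 155 = - \frac{93}{746} - 155 = - \frac{115723}{746}$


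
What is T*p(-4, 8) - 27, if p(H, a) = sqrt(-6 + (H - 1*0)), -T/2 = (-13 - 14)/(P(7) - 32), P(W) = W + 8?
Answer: -27 - 54*I*sqrt(10)/17 ≈ -27.0 - 10.045*I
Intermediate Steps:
P(W) = 8 + W
T = -54/17 (T = -2*(-13 - 14)/((8 + 7) - 32) = -(-54)/(15 - 32) = -(-54)/(-17) = -(-54)*(-1)/17 = -2*27/17 = -54/17 ≈ -3.1765)
p(H, a) = sqrt(-6 + H) (p(H, a) = sqrt(-6 + (H + 0)) = sqrt(-6 + H))
T*p(-4, 8) - 27 = -54*sqrt(-6 - 4)/17 - 27 = -54*I*sqrt(10)/17 - 27 = -27 - 54*I*sqrt(10)/17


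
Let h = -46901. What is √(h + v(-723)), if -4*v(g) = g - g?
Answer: I*√46901 ≈ 216.57*I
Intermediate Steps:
v(g) = 0 (v(g) = -(g - g)/4 = -¼*0 = 0)
√(h + v(-723)) = √(-46901 + 0) = √(-46901) = I*√46901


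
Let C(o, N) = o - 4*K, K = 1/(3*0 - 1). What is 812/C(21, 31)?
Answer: 812/25 ≈ 32.480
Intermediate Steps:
K = -1 (K = 1/(0 - 1) = 1/(-1) = -1)
C(o, N) = 4 + o (C(o, N) = o - 4*(-1) = o + 4 = 4 + o)
812/C(21, 31) = 812/(4 + 21) = 812/25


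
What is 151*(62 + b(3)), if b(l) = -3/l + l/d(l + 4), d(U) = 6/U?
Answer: 19479/2 ≈ 9739.5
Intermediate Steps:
b(l) = -3/l + l*(⅔ + l/6) (b(l) = -3/l + l/((6/(l + 4))) = -3/l + l/((6/(4 + l))) = -3/l + l*(⅔ + l/6))
151*(62 + b(3)) = 151*(62 + (⅙)*(-18 + 3²*(4 + 3))/3) = 151*(62 + (⅙)*(⅓)*(-18 + 9*7)) = 151*(62 + (⅙)*(⅓)*(-18 + 63)) = 151*(62 + (⅙)*(⅓)*45) = 151*(62 + 5/2) = 151*(129/2) = 19479/2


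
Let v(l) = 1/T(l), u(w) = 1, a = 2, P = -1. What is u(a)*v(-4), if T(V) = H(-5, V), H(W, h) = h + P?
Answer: -1/5 ≈ -0.20000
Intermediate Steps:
H(W, h) = -1 + h (H(W, h) = h - 1 = -1 + h)
T(V) = -1 + V
v(l) = 1/(-1 + l)
u(a)*v(-4) = 1/(-1 - 4) = 1/(-5) = 1*(-1/5) = -1/5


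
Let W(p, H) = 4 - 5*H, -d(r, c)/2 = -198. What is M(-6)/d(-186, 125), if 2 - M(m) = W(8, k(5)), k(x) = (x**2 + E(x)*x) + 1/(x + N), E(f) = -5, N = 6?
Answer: -17/4356 ≈ -0.0039027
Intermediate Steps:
d(r, c) = 396 (d(r, c) = -2*(-198) = 396)
k(x) = x**2 + 1/(6 + x) - 5*x (k(x) = (x**2 - 5*x) + 1/(x + 6) = (x**2 - 5*x) + 1/(6 + x) = x**2 + 1/(6 + x) - 5*x)
M(m) = -17/11 (M(m) = 2 - (4 - 5*(1 + 5**2 + 5**3 - 30*5)/(6 + 5)) = 2 - (4 - 5*(1 + 25 + 125 - 150)/11) = 2 - (4 - 5/11) = 2 - 1*39/11 = 2 - 39/11 = -17/11)
M(-6)/d(-186, 125) = -17/11/396 = -17/11*1/396 = -17/4356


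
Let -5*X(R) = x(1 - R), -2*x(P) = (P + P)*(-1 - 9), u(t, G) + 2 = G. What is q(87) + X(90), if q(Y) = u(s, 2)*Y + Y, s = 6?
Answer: 265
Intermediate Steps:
u(t, G) = -2 + G
x(P) = 10*P (x(P) = -(P + P)*(-1 - 9)/2 = -2*P*(-10)/2 = -(-10)*P = 10*P)
X(R) = -2 + 2*R (X(R) = -2*(1 - R) = -(10 - 10*R)/5 = -2 + 2*R)
q(Y) = Y (q(Y) = (-2 + 2)*Y + Y = 0*Y + Y = 0 + Y = Y)
q(87) + X(90) = 87 + (-2 + 2*90) = 87 + (-2 + 180) = 87 + 178 = 265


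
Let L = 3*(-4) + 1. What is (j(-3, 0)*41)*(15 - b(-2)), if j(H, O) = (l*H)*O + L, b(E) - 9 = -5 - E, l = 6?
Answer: -4059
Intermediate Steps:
b(E) = 4 - E (b(E) = 9 + (-5 - E) = 4 - E)
L = -11 (L = -12 + 1 = -11)
j(H, O) = -11 + 6*H*O (j(H, O) = (6*H)*O - 11 = 6*H*O - 11 = -11 + 6*H*O)
(j(-3, 0)*41)*(15 - b(-2)) = ((-11 + 6*(-3)*0)*41)*(15 - (4 - 1*(-2))) = ((-11 + 0)*41)*(15 - (4 + 2)) = (-11*41)*(15 - 1*6) = -451*(15 - 6) = -451*9 = -4059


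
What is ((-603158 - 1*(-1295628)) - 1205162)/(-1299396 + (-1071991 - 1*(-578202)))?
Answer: 512692/1793185 ≈ 0.28591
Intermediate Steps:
((-603158 - 1*(-1295628)) - 1205162)/(-1299396 + (-1071991 - 1*(-578202))) = ((-603158 + 1295628) - 1205162)/(-1299396 + (-1071991 + 578202)) = (692470 - 1205162)/(-1299396 - 493789) = -512692/(-1793185) = -512692*(-1/1793185) = 512692/1793185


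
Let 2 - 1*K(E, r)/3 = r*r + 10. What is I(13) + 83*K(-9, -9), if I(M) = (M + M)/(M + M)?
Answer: -22160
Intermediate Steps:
I(M) = 1 (I(M) = (2*M)/((2*M)) = (2*M)*(1/(2*M)) = 1)
K(E, r) = -24 - 3*r² (K(E, r) = 6 - 3*(r*r + 10) = 6 - 3*(r² + 10) = 6 - 3*(10 + r²) = 6 + (-30 - 3*r²) = -24 - 3*r²)
I(13) + 83*K(-9, -9) = 1 + 83*(-24 - 3*(-9)²) = 1 + 83*(-24 - 3*81) = 1 + 83*(-24 - 243) = 1 + 83*(-267) = 1 - 22161 = -22160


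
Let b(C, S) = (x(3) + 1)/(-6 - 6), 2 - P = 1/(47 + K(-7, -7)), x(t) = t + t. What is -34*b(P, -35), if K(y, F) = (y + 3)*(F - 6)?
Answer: 119/6 ≈ 19.833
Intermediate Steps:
x(t) = 2*t
K(y, F) = (-6 + F)*(3 + y) (K(y, F) = (3 + y)*(-6 + F) = (-6 + F)*(3 + y))
P = 197/99 (P = 2 - 1/(47 + (-18 - 6*(-7) + 3*(-7) - 7*(-7))) = 2 - 1/(47 + (-18 + 42 - 21 + 49)) = 2 - 1/(47 + 52) = 2 - 1/99 = 197/99 ≈ 1.9899)
b(C, S) = -7/12 (b(C, S) = (2*3 + 1)/(-6 - 6) = (6 + 1)/(-12) = 7*(-1/12) = -7/12)
-34*b(P, -35) = -34*(-7/12) = 119/6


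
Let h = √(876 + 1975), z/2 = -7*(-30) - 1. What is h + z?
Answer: 418 + √2851 ≈ 471.39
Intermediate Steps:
z = 418 (z = 2*(-7*(-30) - 1) = 2*(210 - 1) = 2*209 = 418)
h = √2851 ≈ 53.395
h + z = √2851 + 418 = 418 + √2851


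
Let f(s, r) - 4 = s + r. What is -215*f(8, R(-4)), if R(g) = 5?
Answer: -3655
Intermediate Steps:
f(s, r) = 4 + r + s (f(s, r) = 4 + (s + r) = 4 + (r + s) = 4 + r + s)
-215*f(8, R(-4)) = -215*(4 + 5 + 8) = -215*17 = -3655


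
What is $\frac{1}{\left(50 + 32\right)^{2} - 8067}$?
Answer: $- \frac{1}{1343} \approx -0.0007446$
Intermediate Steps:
$\frac{1}{\left(50 + 32\right)^{2} - 8067} = \frac{1}{82^{2} - 8067} = \frac{1}{6724 - 8067} = \frac{1}{-1343} = - \frac{1}{1343}$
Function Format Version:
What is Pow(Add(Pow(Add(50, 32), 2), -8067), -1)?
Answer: Rational(-1, 1343) ≈ -0.00074460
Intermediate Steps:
Pow(Add(Pow(Add(50, 32), 2), -8067), -1) = Pow(Add(Pow(82, 2), -8067), -1) = Pow(Add(6724, -8067), -1) = Pow(-1343, -1) = Rational(-1, 1343)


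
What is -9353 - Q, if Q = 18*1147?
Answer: -29999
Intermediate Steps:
Q = 20646
-9353 - Q = -9353 - 1*20646 = -9353 - 20646 = -29999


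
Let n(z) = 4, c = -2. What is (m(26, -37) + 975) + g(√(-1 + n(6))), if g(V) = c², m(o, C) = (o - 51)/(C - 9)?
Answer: 45059/46 ≈ 979.54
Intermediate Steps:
m(o, C) = (-51 + o)/(-9 + C)
g(V) = 4 (g(V) = (-2)² = 4)
(m(26, -37) + 975) + g(√(-1 + n(6))) = ((-51 + 26)/(-9 - 37) + 975) + 4 = (-25/(-46) + 975) + 4 = (-1/46*(-25) + 975) + 4 = (25/46 + 975) + 4 = 44875/46 + 4 = 45059/46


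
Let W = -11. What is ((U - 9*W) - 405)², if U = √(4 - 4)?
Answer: 93636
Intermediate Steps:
U = 0 (U = √0 = 0)
((U - 9*W) - 405)² = ((0 - 9*(-11)) - 405)² = ((0 + 99) - 405)² = (99 - 405)² = (-306)² = 93636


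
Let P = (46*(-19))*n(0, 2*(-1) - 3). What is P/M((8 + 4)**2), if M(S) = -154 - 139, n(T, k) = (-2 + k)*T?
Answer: 0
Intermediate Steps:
n(T, k) = T*(-2 + k)
M(S) = -293
P = 0 (P = (46*(-19))*(0*(-2 + (2*(-1) - 3))) = -0*(-2 + (-2 - 3)) = -0*(-2 - 5) = -0*(-7) = -874*0 = 0)
P/M((8 + 4)**2) = 0/(-293) = 0*(-1/293) = 0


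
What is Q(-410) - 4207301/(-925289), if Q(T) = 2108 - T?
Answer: 2334085003/925289 ≈ 2522.5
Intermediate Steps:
Q(-410) - 4207301/(-925289) = (2108 - 1*(-410)) - 4207301/(-925289) = (2108 + 410) - 4207301*(-1/925289) = 2518 + 4207301/925289 = 2334085003/925289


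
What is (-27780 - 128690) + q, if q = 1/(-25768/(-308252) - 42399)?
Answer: -511248152713713/3267387695 ≈ -1.5647e+5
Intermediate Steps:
q = -77063/3267387695 (q = 1/(-25768*(-1/308252) - 42399) = 1/(6442/77063 - 42399) = 1/(-3267387695/77063) = -77063/3267387695 ≈ -2.3586e-5)
(-27780 - 128690) + q = (-27780 - 128690) - 77063/3267387695 = -156470 - 77063/3267387695 = -511248152713713/3267387695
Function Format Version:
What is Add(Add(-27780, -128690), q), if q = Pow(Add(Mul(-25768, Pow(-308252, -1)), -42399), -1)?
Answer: Rational(-511248152713713, 3267387695) ≈ -1.5647e+5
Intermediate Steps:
q = Rational(-77063, 3267387695) (q = Pow(Add(Mul(-25768, Rational(-1, 308252)), -42399), -1) = Pow(Add(Rational(6442, 77063), -42399), -1) = Pow(Rational(-3267387695, 77063), -1) = Rational(-77063, 3267387695) ≈ -2.3586e-5)
Add(Add(-27780, -128690), q) = Add(Add(-27780, -128690), Rational(-77063, 3267387695)) = Add(-156470, Rational(-77063, 3267387695)) = Rational(-511248152713713, 3267387695)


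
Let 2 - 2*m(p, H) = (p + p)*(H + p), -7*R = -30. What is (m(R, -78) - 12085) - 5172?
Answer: -830064/49 ≈ -16940.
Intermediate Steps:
R = 30/7 (R = -⅐*(-30) = 30/7 ≈ 4.2857)
m(p, H) = 1 - p*(H + p) (m(p, H) = 1 - (p + p)*(H + p)/2 = 1 - 2*p*(H + p)/2 = 1 - p*(H + p))
(m(R, -78) - 12085) - 5172 = ((1 - (30/7)² - 1*(-78)*30/7) - 12085) - 5172 = ((1 - 1*900/49 + 2340/7) - 12085) - 5172 = ((1 - 900/49 + 2340/7) - 12085) - 5172 = (15529/49 - 12085) - 5172 = -576636/49 - 5172 = -830064/49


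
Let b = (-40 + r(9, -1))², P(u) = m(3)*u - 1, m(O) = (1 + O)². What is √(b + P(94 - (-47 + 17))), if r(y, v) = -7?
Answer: 4*√262 ≈ 64.746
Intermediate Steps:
P(u) = -1 + 16*u (P(u) = (1 + 3)²*u - 1 = 4²*u - 1 = 16*u - 1 = -1 + 16*u)
b = 2209 (b = (-40 - 7)² = (-47)² = 2209)
√(b + P(94 - (-47 + 17))) = √(2209 + (-1 + 16*(94 - (-47 + 17)))) = √(2209 + (-1 + 16*(94 - 1*(-30)))) = √(2209 + (-1 + 16*(94 + 30))) = √(2209 + (-1 + 16*124)) = √(2209 + (-1 + 1984)) = √(2209 + 1983) = √4192 = 4*√262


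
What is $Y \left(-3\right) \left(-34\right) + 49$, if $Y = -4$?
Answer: $-359$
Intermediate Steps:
$Y \left(-3\right) \left(-34\right) + 49 = \left(-4\right) \left(-3\right) \left(-34\right) + 49 = 12 \left(-34\right) + 49 = -408 + 49 = -359$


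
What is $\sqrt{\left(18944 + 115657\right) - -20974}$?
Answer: $35 \sqrt{127} \approx 394.43$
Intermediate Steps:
$\sqrt{\left(18944 + 115657\right) - -20974} = \sqrt{134601 + \left(-116028 + 137002\right)} = \sqrt{134601 + 20974} = \sqrt{155575} = 35 \sqrt{127}$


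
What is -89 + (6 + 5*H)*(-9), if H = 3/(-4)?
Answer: -437/4 ≈ -109.25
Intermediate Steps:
H = -3/4 (H = 3*(-1/4) = -3/4 ≈ -0.75000)
-89 + (6 + 5*H)*(-9) = -89 + (6 + 5*(-3/4))*(-9) = -89 + (6 - 15/4)*(-9) = -89 + (9/4)*(-9) = -89 - 81/4 = -437/4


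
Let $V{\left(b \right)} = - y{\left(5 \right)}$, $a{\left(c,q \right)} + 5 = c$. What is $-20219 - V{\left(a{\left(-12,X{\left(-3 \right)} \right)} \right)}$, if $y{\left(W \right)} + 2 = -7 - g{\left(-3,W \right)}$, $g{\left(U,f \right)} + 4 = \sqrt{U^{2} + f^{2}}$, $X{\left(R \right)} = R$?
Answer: $-20224 - \sqrt{34} \approx -20230.0$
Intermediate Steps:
$a{\left(c,q \right)} = -5 + c$
$g{\left(U,f \right)} = -4 + \sqrt{U^{2} + f^{2}}$
$y{\left(W \right)} = -5 - \sqrt{9 + W^{2}}$ ($y{\left(W \right)} = -2 - \left(3 + \sqrt{\left(-3\right)^{2} + W^{2}}\right) = -2 - \left(3 + \sqrt{9 + W^{2}}\right) = -5 - \sqrt{9 + W^{2}}$)
$V{\left(b \right)} = 5 + \sqrt{34}$ ($V{\left(b \right)} = - (-5 - \sqrt{9 + 5^{2}}) = - (-5 - \sqrt{9 + 25}) = - (-5 - \sqrt{34}) = 5 + \sqrt{34}$)
$-20219 - V{\left(a{\left(-12,X{\left(-3 \right)} \right)} \right)} = -20219 - \left(5 + \sqrt{34}\right) = -20224 - \sqrt{34}$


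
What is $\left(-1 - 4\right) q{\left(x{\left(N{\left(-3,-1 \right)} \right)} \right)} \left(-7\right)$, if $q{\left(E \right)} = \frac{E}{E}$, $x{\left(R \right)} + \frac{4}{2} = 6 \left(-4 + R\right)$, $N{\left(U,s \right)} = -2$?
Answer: $35$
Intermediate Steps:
$x{\left(R \right)} = -26 + 6 R$ ($x{\left(R \right)} = -2 + 6 \left(-4 + R\right) = -2 + \left(-24 + 6 R\right) = -26 + 6 R$)
$q{\left(E \right)} = 1$
$\left(-1 - 4\right) q{\left(x{\left(N{\left(-3,-1 \right)} \right)} \right)} \left(-7\right) = \left(-1 - 4\right) 1 \left(-7\right) = \left(-5\right) 1 \left(-7\right) = \left(-5\right) \left(-7\right) = 35$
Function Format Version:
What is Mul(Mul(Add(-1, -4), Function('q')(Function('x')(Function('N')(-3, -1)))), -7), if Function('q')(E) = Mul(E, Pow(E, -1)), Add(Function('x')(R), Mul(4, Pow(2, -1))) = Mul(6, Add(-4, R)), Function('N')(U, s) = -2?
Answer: 35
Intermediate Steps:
Function('x')(R) = Add(-26, Mul(6, R)) (Function('x')(R) = Add(-2, Mul(6, Add(-4, R))) = Add(-2, Add(-24, Mul(6, R))) = Add(-26, Mul(6, R)))
Function('q')(E) = 1
Mul(Mul(Add(-1, -4), Function('q')(Function('x')(Function('N')(-3, -1)))), -7) = Mul(Mul(Add(-1, -4), 1), -7) = Mul(Mul(-5, 1), -7) = Mul(-5, -7) = 35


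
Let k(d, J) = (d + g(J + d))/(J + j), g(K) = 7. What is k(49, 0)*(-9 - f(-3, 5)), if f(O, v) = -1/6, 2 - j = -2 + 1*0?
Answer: -371/3 ≈ -123.67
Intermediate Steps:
j = 4 (j = 2 - (-2 + 1*0) = 2 - (-2 + 0) = 2 - 1*(-2) = 2 + 2 = 4)
f(O, v) = -1/6 (f(O, v) = -1*1/6 = -1/6)
k(d, J) = (7 + d)/(4 + J) (k(d, J) = (d + 7)/(J + 4) = (7 + d)/(4 + J))
k(49, 0)*(-9 - f(-3, 5)) = ((7 + 49)/(4 + 0))*(-9 - 1*(-1/6)) = (56/4)*(-9 + 1/6) = ((1/4)*56)*(-53/6) = 14*(-53/6) = -371/3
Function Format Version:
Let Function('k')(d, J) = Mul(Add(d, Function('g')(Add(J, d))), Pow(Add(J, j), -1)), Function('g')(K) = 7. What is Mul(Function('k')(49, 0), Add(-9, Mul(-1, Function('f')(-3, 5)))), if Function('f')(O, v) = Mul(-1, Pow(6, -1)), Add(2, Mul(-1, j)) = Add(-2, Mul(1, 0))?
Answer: Rational(-371, 3) ≈ -123.67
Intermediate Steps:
j = 4 (j = Add(2, Mul(-1, Add(-2, Mul(1, 0)))) = Add(2, Mul(-1, Add(-2, 0))) = Add(2, Mul(-1, -2)) = Add(2, 2) = 4)
Function('f')(O, v) = Rational(-1, 6) (Function('f')(O, v) = Mul(-1, Rational(1, 6)) = Rational(-1, 6))
Function('k')(d, J) = Mul(Pow(Add(4, J), -1), Add(7, d)) (Function('k')(d, J) = Mul(Add(d, 7), Pow(Add(J, 4), -1)) = Mul(Add(7, d), Pow(Add(4, J), -1)) = Mul(Pow(Add(4, J), -1), Add(7, d)))
Mul(Function('k')(49, 0), Add(-9, Mul(-1, Function('f')(-3, 5)))) = Mul(Mul(Pow(Add(4, 0), -1), Add(7, 49)), Add(-9, Mul(-1, Rational(-1, 6)))) = Mul(Mul(Pow(4, -1), 56), Add(-9, Rational(1, 6))) = Mul(Mul(Rational(1, 4), 56), Rational(-53, 6)) = Mul(14, Rational(-53, 6)) = Rational(-371, 3)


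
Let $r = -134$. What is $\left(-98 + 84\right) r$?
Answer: $1876$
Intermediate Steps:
$\left(-98 + 84\right) r = \left(-98 + 84\right) \left(-134\right) = \left(-14\right) \left(-134\right) = 1876$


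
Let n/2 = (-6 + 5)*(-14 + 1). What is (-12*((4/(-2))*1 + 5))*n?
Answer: -936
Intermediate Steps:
n = 26 (n = 2*((-6 + 5)*(-14 + 1)) = 2*(-1*(-13)) = 2*13 = 26)
(-12*((4/(-2))*1 + 5))*n = -12*((4/(-2))*1 + 5)*26 = -12*((4*(-½))*1 + 5)*26 = -12*(-2*1 + 5)*26 = -12*(-2 + 5)*26 = -12*3*26 = -36*26 = -936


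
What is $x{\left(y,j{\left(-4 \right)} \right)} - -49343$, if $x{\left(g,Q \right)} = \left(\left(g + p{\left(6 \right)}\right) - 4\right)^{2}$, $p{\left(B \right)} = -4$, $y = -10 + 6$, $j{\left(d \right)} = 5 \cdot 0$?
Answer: $49487$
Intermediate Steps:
$j{\left(d \right)} = 0$
$y = -4$
$x{\left(g,Q \right)} = \left(-8 + g\right)^{2}$ ($x{\left(g,Q \right)} = \left(\left(g - 4\right) - 4\right)^{2} = \left(\left(-4 + g\right) - 4\right)^{2} = \left(-8 + g\right)^{2}$)
$x{\left(y,j{\left(-4 \right)} \right)} - -49343 = \left(-8 - 4\right)^{2} - -49343 = \left(-12\right)^{2} + 49343 = 144 + 49343 = 49487$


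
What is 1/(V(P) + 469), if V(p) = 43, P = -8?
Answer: 1/512 ≈ 0.0019531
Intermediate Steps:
1/(V(P) + 469) = 1/(43 + 469) = 1/512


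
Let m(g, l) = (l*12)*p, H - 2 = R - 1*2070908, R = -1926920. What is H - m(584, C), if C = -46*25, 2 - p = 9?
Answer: -4094426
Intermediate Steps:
p = -7 (p = 2 - 1*9 = 2 - 9 = -7)
C = -1150
H = -3997826 (H = 2 + (-1926920 - 1*2070908) = 2 + (-1926920 - 2070908) = 2 - 3997828 = -3997826)
m(g, l) = -84*l (m(g, l) = (l*12)*(-7) = (12*l)*(-7) = -84*l)
H - m(584, C) = -3997826 - (-84)*(-1150) = -3997826 - 1*96600 = -3997826 - 96600 = -4094426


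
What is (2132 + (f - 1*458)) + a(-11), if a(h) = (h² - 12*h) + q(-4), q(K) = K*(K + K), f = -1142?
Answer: 817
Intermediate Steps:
q(K) = 2*K² (q(K) = K*(2*K) = 2*K²)
a(h) = 32 + h² - 12*h (a(h) = (h² - 12*h) + 2*(-4)² = (h² - 12*h) + 2*16 = (h² - 12*h) + 32 = 32 + h² - 12*h)
(2132 + (f - 1*458)) + a(-11) = (2132 + (-1142 - 1*458)) + (32 + (-11)² - 12*(-11)) = (2132 + (-1142 - 458)) + (32 + 121 + 132) = (2132 - 1600) + 285 = 532 + 285 = 817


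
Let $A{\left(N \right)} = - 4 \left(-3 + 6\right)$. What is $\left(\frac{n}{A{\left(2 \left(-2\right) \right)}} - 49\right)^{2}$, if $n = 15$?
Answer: $\frac{40401}{16} \approx 2525.1$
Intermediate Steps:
$A{\left(N \right)} = -12$ ($A{\left(N \right)} = \left(-4\right) 3 = -12$)
$\left(\frac{n}{A{\left(2 \left(-2\right) \right)}} - 49\right)^{2} = \left(\frac{15}{-12} - 49\right)^{2} = \left(15 \left(- \frac{1}{12}\right) - 49\right)^{2} = \left(- \frac{5}{4} - 49\right)^{2} = \left(- \frac{201}{4}\right)^{2} = \frac{40401}{16}$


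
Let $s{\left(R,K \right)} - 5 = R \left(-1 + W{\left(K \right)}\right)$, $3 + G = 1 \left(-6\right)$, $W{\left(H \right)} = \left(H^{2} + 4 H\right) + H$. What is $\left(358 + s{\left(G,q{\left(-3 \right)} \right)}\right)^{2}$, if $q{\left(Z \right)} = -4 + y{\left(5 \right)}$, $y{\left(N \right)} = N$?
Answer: $101124$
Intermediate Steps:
$W{\left(H \right)} = H^{2} + 5 H$
$G = -9$ ($G = -3 + 1 \left(-6\right) = -3 - 6 = -9$)
$q{\left(Z \right)} = 1$ ($q{\left(Z \right)} = -4 + 5 = 1$)
$s{\left(R,K \right)} = 5 + R \left(-1 + K \left(5 + K\right)\right)$
$\left(358 + s{\left(G,q{\left(-3 \right)} \right)}\right)^{2} = \left(358 + \left(5 - -9 + 1 \left(-9\right) \left(5 + 1\right)\right)\right)^{2} = \left(358 + \left(5 + 9 + 1 \left(-9\right) 6\right)\right)^{2} = \left(358 + \left(5 + 9 - 54\right)\right)^{2} = \left(358 - 40\right)^{2} = 318^{2} = 101124$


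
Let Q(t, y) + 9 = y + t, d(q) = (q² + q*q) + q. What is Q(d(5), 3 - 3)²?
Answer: 2116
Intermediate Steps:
d(q) = q + 2*q² (d(q) = (q² + q²) + q = 2*q² + q = q + 2*q²)
Q(t, y) = -9 + t + y (Q(t, y) = -9 + (y + t) = -9 + (t + y) = -9 + t + y)
Q(d(5), 3 - 3)² = (-9 + 5*(1 + 2*5) + (3 - 3))² = (-9 + 5*(1 + 10) + 0)² = (-9 + 5*11 + 0)² = (-9 + 55 + 0)² = 46² = 2116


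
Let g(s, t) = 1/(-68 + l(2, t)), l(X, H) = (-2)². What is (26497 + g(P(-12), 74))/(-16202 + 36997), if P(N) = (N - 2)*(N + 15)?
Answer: 1695807/1330880 ≈ 1.2742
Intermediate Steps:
l(X, H) = 4
P(N) = (-2 + N)*(15 + N)
g(s, t) = -1/64 (g(s, t) = 1/(-68 + 4) = 1/(-64) = -1/64)
(26497 + g(P(-12), 74))/(-16202 + 36997) = (26497 - 1/64)/(-16202 + 36997) = (1695807/64)/20795 = (1695807/64)*(1/20795) = 1695807/1330880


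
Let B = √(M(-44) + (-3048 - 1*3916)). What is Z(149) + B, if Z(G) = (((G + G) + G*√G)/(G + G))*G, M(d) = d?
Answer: 149 + 149*√149/2 + 4*I*√438 ≈ 1058.4 + 83.714*I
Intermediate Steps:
B = 4*I*√438 (B = √(-44 + (-3048 - 1*3916)) = √(-44 + (-3048 - 3916)) = √(-44 - 6964) = √(-7008) = 4*I*√438 ≈ 83.714*I)
Z(G) = G + G^(3/2)/2 (Z(G) = ((2*G + G^(3/2))/((2*G)))*G = ((G^(3/2) + 2*G)*(1/(2*G)))*G = ((G^(3/2) + 2*G)/(2*G))*G = G + G^(3/2)/2)
Z(149) + B = (149 + 149^(3/2)/2) + 4*I*√438 = (149 + (149*√149)/2) + 4*I*√438 = (149 + 149*√149/2) + 4*I*√438 = 149 + 149*√149/2 + 4*I*√438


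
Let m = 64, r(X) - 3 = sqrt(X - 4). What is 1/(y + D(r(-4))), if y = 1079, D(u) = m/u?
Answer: 18535/20210529 + 128*I*sqrt(2)/20210529 ≈ 0.0009171 + 8.9567e-6*I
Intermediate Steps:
r(X) = 3 + sqrt(-4 + X) (r(X) = 3 + sqrt(X - 4) = 3 + sqrt(-4 + X))
D(u) = 64/u
1/(y + D(r(-4))) = 1/(1079 + 64/(3 + sqrt(-4 - 4))) = 1/(1079 + 64/(3 + sqrt(-8))) = 1/(1079 + 64/(3 + 2*I*sqrt(2)))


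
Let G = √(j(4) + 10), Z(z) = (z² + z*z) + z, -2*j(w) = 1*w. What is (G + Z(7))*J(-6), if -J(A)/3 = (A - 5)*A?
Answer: -20790 - 396*√2 ≈ -21350.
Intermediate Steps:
J(A) = -3*A*(-5 + A) (J(A) = -3*(A - 5)*A = -3*(-5 + A)*A = -3*A*(-5 + A))
j(w) = -w/2
Z(z) = z + 2*z² (Z(z) = (z² + z²) + z = 2*z² + z = z + 2*z²)
G = 2*√2 (G = √(-½*4 + 10) = √(-2 + 10) = √8 = 2*√2 ≈ 2.8284)
(G + Z(7))*J(-6) = (2*√2 + 7*(1 + 2*7))*(3*(-6)*(5 - 1*(-6))) = (2*√2 + 7*(1 + 14))*(3*(-6)*(5 + 6)) = (2*√2 + 7*15)*(3*(-6)*11) = (2*√2 + 105)*(-198) = (105 + 2*√2)*(-198) = -20790 - 396*√2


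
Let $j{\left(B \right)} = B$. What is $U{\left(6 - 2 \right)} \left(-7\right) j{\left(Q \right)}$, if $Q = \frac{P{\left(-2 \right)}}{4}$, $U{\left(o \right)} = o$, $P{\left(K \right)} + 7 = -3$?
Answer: $70$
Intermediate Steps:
$P{\left(K \right)} = -10$ ($P{\left(K \right)} = -7 - 3 = -10$)
$Q = - \frac{5}{2}$ ($Q = - \frac{10}{4} = \left(-10\right) \frac{1}{4} = - \frac{5}{2} \approx -2.5$)
$U{\left(6 - 2 \right)} \left(-7\right) j{\left(Q \right)} = \left(6 - 2\right) \left(-7\right) \left(- \frac{5}{2}\right) = 4 \left(-7\right) \left(- \frac{5}{2}\right) = \left(-28\right) \left(- \frac{5}{2}\right) = 70$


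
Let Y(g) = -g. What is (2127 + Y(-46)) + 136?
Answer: 2309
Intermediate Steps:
(2127 + Y(-46)) + 136 = (2127 - 1*(-46)) + 136 = (2127 + 46) + 136 = 2173 + 136 = 2309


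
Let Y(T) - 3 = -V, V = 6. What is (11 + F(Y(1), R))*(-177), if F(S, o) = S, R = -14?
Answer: -1416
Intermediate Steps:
Y(T) = -3 (Y(T) = 3 - 1*6 = 3 - 6 = -3)
(11 + F(Y(1), R))*(-177) = (11 - 3)*(-177) = 8*(-177) = -1416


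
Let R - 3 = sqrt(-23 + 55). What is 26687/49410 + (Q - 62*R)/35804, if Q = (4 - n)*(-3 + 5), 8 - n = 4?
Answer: 118288886/221134455 - 62*sqrt(2)/8951 ≈ 0.52512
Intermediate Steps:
n = 4 (n = 8 - 1*4 = 8 - 4 = 4)
R = 3 + 4*sqrt(2) (R = 3 + sqrt(-23 + 55) = 3 + sqrt(32) = 3 + 4*sqrt(2) ≈ 8.6569)
Q = 0 (Q = (4 - 1*4)*(-3 + 5) = (4 - 4)*2 = 0*2 = 0)
26687/49410 + (Q - 62*R)/35804 = 26687/49410 + (0 - 62*(3 + 4*sqrt(2)))/35804 = 26687*(1/49410) + (0 + (-186 - 248*sqrt(2)))*(1/35804) = 26687/49410 + (-186 - 248*sqrt(2))*(1/35804) = 26687/49410 + (-93/17902 - 62*sqrt(2)/8951) = 118288886/221134455 - 62*sqrt(2)/8951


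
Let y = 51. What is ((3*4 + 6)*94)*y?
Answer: 86292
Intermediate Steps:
((3*4 + 6)*94)*y = ((3*4 + 6)*94)*51 = ((12 + 6)*94)*51 = (18*94)*51 = 1692*51 = 86292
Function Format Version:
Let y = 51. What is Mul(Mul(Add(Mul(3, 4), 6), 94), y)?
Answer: 86292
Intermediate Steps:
Mul(Mul(Add(Mul(3, 4), 6), 94), y) = Mul(Mul(Add(Mul(3, 4), 6), 94), 51) = Mul(Mul(Add(12, 6), 94), 51) = Mul(Mul(18, 94), 51) = Mul(1692, 51) = 86292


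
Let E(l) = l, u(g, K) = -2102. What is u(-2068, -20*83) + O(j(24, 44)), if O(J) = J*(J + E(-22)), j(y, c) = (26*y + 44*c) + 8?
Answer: 6536026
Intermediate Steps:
j(y, c) = 8 + 26*y + 44*c
O(J) = J*(-22 + J) (O(J) = J*(J - 22) = J*(-22 + J))
u(-2068, -20*83) + O(j(24, 44)) = -2102 + (8 + 26*24 + 44*44)*(-22 + (8 + 26*24 + 44*44)) = -2102 + (8 + 624 + 1936)*(-22 + (8 + 624 + 1936)) = -2102 + 2568*(-22 + 2568) = -2102 + 2568*2546 = -2102 + 6538128 = 6536026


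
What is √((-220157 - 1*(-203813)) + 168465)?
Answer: √152121 ≈ 390.03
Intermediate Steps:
√((-220157 - 1*(-203813)) + 168465) = √((-220157 + 203813) + 168465) = √(-16344 + 168465) = √152121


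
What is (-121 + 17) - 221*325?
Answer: -71929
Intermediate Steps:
(-121 + 17) - 221*325 = -104 - 71825 = -71929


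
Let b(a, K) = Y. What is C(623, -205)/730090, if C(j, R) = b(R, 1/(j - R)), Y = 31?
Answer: 31/730090 ≈ 4.2461e-5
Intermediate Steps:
b(a, K) = 31
C(j, R) = 31
C(623, -205)/730090 = 31/730090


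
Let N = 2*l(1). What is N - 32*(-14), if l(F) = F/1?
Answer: 450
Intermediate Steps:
l(F) = F (l(F) = F*1 = F)
N = 2 (N = 2*1 = 2)
N - 32*(-14) = 2 - 32*(-14) = 2 + 448 = 450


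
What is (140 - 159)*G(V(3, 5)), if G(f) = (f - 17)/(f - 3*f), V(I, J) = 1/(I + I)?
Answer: -1919/2 ≈ -959.50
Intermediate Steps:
V(I, J) = 1/(2*I)
G(f) = -(-17 + f)/(2*f) (G(f) = (-17 + f)/((-2*f)) = (-17 + f)*(-1/(2*f)) = -(-17 + f)/(2*f))
(140 - 159)*G(V(3, 5)) = (140 - 159)*((17 - 1/(2*3))/(2*(((½)/3)))) = -19*(17 - 1/(2*3))/(2*((½)*(⅓))) = -19*(17 - 1*⅙)/(2*⅙) = -19*6*(17 - ⅙)/2 = -19*6*101/(2*6) = -19*101/2 = -1919/2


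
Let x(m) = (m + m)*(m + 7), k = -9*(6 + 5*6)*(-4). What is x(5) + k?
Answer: 1416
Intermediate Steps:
k = 1296 (k = -9*(6 + 30)*(-4) = -9*36*(-4) = -324*(-4) = 1296)
x(m) = 2*m*(7 + m) (x(m) = (2*m)*(7 + m) = 2*m*(7 + m))
x(5) + k = 2*5*(7 + 5) + 1296 = 2*5*12 + 1296 = 120 + 1296 = 1416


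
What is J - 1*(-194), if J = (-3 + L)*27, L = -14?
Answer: -265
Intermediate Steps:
J = -459 (J = (-3 - 14)*27 = -17*27 = -459)
J - 1*(-194) = -459 - 1*(-194) = -459 + 194 = -265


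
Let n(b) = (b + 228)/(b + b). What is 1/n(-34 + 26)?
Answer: -4/55 ≈ -0.072727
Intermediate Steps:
n(b) = (228 + b)/(2*b) (n(b) = (228 + b)/((2*b)) = (228 + b)*(1/(2*b)) = (228 + b)/(2*b))
1/n(-34 + 26) = 1/((228 + (-34 + 26))/(2*(-34 + 26))) = 1/((½)*(228 - 8)/(-8)) = 1/((½)*(-⅛)*220) = 1/(-55/4) = -4/55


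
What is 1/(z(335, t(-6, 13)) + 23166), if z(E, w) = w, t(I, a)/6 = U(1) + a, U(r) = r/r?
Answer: 1/23250 ≈ 4.3011e-5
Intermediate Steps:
U(r) = 1
t(I, a) = 6 + 6*a (t(I, a) = 6*(1 + a) = 6 + 6*a)
1/(z(335, t(-6, 13)) + 23166) = 1/((6 + 6*13) + 23166) = 1/((6 + 78) + 23166) = 1/(84 + 23166) = 1/23250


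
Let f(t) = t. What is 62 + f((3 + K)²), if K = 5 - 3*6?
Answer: 162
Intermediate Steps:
K = -13 (K = 5 - 18 = -13)
62 + f((3 + K)²) = 62 + (3 - 13)² = 62 + (-10)² = 62 + 100 = 162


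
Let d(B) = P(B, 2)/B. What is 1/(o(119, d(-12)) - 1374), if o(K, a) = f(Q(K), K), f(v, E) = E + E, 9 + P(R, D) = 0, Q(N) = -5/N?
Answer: -1/1136 ≈ -0.00088028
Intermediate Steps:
P(R, D) = -9 (P(R, D) = -9 + 0 = -9)
f(v, E) = 2*E
d(B) = -9/B
o(K, a) = 2*K
1/(o(119, d(-12)) - 1374) = 1/(2*119 - 1374) = 1/(238 - 1374) = 1/(-1136) = -1/1136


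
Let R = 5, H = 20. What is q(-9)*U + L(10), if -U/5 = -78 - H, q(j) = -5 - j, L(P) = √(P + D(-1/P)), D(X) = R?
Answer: 1960 + √15 ≈ 1963.9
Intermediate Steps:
D(X) = 5
L(P) = √(5 + P) (L(P) = √(P + 5) = √(5 + P))
U = 490 (U = -5*(-78 - 1*20) = -5*(-78 - 20) = -5*(-98) = 490)
q(-9)*U + L(10) = (-5 - 1*(-9))*490 + √(5 + 10) = (-5 + 9)*490 + √15 = 4*490 + √15 = 1960 + √15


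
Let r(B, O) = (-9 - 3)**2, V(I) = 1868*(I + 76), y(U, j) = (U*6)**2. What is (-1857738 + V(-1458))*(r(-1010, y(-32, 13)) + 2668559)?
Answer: -11847210589742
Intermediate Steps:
y(U, j) = 36*U**2 (y(U, j) = (6*U)**2 = 36*U**2)
V(I) = 141968 + 1868*I (V(I) = 1868*(76 + I) = 141968 + 1868*I)
r(B, O) = 144 (r(B, O) = (-12)**2 = 144)
(-1857738 + V(-1458))*(r(-1010, y(-32, 13)) + 2668559) = (-1857738 + (141968 + 1868*(-1458)))*(144 + 2668559) = (-1857738 + (141968 - 2723544))*2668703 = (-1857738 - 2581576)*2668703 = -4439314*2668703 = -11847210589742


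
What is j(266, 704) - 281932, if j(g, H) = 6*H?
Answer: -277708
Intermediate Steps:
j(266, 704) - 281932 = 6*704 - 281932 = 4224 - 281932 = -277708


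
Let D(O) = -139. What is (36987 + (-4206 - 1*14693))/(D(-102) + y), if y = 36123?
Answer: 2261/4498 ≈ 0.50267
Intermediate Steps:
(36987 + (-4206 - 1*14693))/(D(-102) + y) = (36987 + (-4206 - 1*14693))/(-139 + 36123) = (36987 + (-4206 - 14693))/35984 = (36987 - 18899)*(1/35984) = 18088*(1/35984) = 2261/4498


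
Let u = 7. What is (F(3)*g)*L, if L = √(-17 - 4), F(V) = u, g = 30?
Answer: 210*I*√21 ≈ 962.34*I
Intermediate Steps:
F(V) = 7
L = I*√21 (L = √(-21) = I*√21 ≈ 4.5826*I)
(F(3)*g)*L = (7*30)*(I*√21) = 210*(I*√21) = 210*I*√21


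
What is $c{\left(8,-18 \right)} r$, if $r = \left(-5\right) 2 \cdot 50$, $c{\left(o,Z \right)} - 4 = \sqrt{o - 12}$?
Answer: $-2000 - 1000 i \approx -2000.0 - 1000.0 i$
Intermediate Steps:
$c{\left(o,Z \right)} = 4 + \sqrt{-12 + o}$ ($c{\left(o,Z \right)} = 4 + \sqrt{o - 12} = 4 + \sqrt{-12 + o}$)
$r = -500$ ($r = \left(-10\right) 50 = -500$)
$c{\left(8,-18 \right)} r = \left(4 + \sqrt{-12 + 8}\right) \left(-500\right) = \left(4 + \sqrt{-4}\right) \left(-500\right) = \left(4 + 2 i\right) \left(-500\right) = -2000 - 1000 i$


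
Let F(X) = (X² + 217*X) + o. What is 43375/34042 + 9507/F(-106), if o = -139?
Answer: 192742081/405270010 ≈ 0.47559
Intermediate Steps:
F(X) = -139 + X² + 217*X (F(X) = (X² + 217*X) - 139 = -139 + X² + 217*X)
43375/34042 + 9507/F(-106) = 43375/34042 + 9507/(-139 + (-106)² + 217*(-106)) = 43375*(1/34042) + 9507/(-139 + 11236 - 23002) = 43375/34042 + 9507/(-11905) = 43375/34042 + 9507*(-1/11905) = 43375/34042 - 9507/11905 = 192742081/405270010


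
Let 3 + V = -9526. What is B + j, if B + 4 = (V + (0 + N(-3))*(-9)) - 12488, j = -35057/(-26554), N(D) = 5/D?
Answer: -53119297/2414 ≈ -22005.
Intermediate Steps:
j = 3187/2414 (j = -35057*(-1/26554) = 3187/2414 ≈ 1.3202)
V = -9529 (V = -3 - 9526 = -9529)
B = -22006 (B = -4 + ((-9529 + (0 + 5/(-3))*(-9)) - 12488) = -4 + ((-9529 + (0 + 5*(-⅓))*(-9)) - 12488) = -4 + ((-9529 + (0 - 5/3)*(-9)) - 12488) = -4 + ((-9529 - 5/3*(-9)) - 12488) = -4 + ((-9529 + 15) - 12488) = -4 + (-9514 - 12488) = -4 - 22002 = -22006)
B + j = -22006 + 3187/2414 = -53119297/2414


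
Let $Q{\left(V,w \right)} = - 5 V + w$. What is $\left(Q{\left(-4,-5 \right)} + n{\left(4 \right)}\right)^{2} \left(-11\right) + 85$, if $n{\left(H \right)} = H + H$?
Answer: $-5734$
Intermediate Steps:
$Q{\left(V,w \right)} = w - 5 V$
$n{\left(H \right)} = 2 H$
$\left(Q{\left(-4,-5 \right)} + n{\left(4 \right)}\right)^{2} \left(-11\right) + 85 = \left(\left(-5 - -20\right) + 2 \cdot 4\right)^{2} \left(-11\right) + 85 = \left(\left(-5 + 20\right) + 8\right)^{2} \left(-11\right) + 85 = \left(15 + 8\right)^{2} \left(-11\right) + 85 = 23^{2} \left(-11\right) + 85 = 529 \left(-11\right) + 85 = -5819 + 85 = -5734$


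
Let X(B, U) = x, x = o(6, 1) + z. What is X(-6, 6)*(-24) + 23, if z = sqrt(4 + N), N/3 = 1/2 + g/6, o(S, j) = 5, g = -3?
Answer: -145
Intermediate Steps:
N = 0 (N = 3*(1/2 - 3/6) = 3*(1*(1/2) - 3*1/6) = 3*(1/2 - 1/2) = 3*0 = 0)
z = 2 (z = sqrt(4 + 0) = sqrt(4) = 2)
x = 7 (x = 5 + 2 = 7)
X(B, U) = 7
X(-6, 6)*(-24) + 23 = 7*(-24) + 23 = -168 + 23 = -145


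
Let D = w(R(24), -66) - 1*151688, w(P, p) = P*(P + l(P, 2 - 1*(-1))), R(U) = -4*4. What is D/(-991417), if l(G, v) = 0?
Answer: 151432/991417 ≈ 0.15274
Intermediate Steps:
R(U) = -16
w(P, p) = P**2 (w(P, p) = P*(P + 0) = P*P = P**2)
D = -151432 (D = (-16)**2 - 1*151688 = 256 - 151688 = -151432)
D/(-991417) = -151432/(-991417) = -151432*(-1/991417) = 151432/991417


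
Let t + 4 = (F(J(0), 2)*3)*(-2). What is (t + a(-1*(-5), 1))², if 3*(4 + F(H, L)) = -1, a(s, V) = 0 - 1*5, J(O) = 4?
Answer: 289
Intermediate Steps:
a(s, V) = -5 (a(s, V) = 0 - 5 = -5)
F(H, L) = -13/3 (F(H, L) = -4 + (⅓)*(-1) = -4 - ⅓ = -13/3)
t = 22 (t = -4 - 13/3*3*(-2) = -4 - 13*(-2) = -4 + 26 = 22)
(t + a(-1*(-5), 1))² = (22 - 5)² = 17² = 289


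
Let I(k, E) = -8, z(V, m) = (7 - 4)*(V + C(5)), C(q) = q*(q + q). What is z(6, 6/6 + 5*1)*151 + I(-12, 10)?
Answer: 25360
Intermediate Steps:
C(q) = 2*q**2 (C(q) = q*(2*q) = 2*q**2)
z(V, m) = 150 + 3*V (z(V, m) = (7 - 4)*(V + 2*5**2) = 3*(V + 2*25) = 3*(V + 50) = 3*(50 + V) = 150 + 3*V)
z(6, 6/6 + 5*1)*151 + I(-12, 10) = (150 + 3*6)*151 - 8 = (150 + 18)*151 - 8 = 168*151 - 8 = 25368 - 8 = 25360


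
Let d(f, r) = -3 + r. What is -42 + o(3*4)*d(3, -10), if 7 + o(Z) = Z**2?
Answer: -1823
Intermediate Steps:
o(Z) = -7 + Z**2
-42 + o(3*4)*d(3, -10) = -42 + (-7 + (3*4)**2)*(-3 - 10) = -42 + (-7 + 12**2)*(-13) = -42 + (-7 + 144)*(-13) = -42 + 137*(-13) = -42 - 1781 = -1823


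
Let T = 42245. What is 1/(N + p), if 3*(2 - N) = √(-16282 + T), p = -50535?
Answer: -64971/3283175834 + 3*√25963/22982230838 ≈ -1.9768e-5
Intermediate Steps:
N = 2 - √25963/3 (N = 2 - √(-16282 + 42245)/3 = 2 - √25963/3 ≈ -51.710)
1/(N + p) = 1/((2 - √25963/3) - 50535) = 1/(-50533 - √25963/3)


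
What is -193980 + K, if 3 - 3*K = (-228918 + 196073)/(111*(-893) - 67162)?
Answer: -19353485378/99771 ≈ -1.9398e+5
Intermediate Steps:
K = 93202/99771 (K = 1 - (-228918 + 196073)/(3*(111*(-893) - 67162)) = 1 - (-32845)/(3*(-99123 - 67162)) = 1 - (-32845)/(3*(-166285)) = 1 - (-32845)*(-1)/(3*166285) = 1 - ⅓*6569/33257 = 1 - 6569/99771 = 93202/99771 ≈ 0.93416)
-193980 + K = -193980 + 93202/99771 = -19353485378/99771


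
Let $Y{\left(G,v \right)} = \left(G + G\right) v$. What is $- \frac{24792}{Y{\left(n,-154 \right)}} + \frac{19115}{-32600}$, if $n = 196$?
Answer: $- \frac{4321439}{24599960} \approx -0.17567$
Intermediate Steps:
$Y{\left(G,v \right)} = 2 G v$
$- \frac{24792}{Y{\left(n,-154 \right)}} + \frac{19115}{-32600} = - \frac{24792}{2 \cdot 196 \left(-154\right)} + \frac{19115}{-32600} = - \frac{24792}{-60368} + 19115 \left(- \frac{1}{32600}\right) = \left(-24792\right) \left(- \frac{1}{60368}\right) - \frac{3823}{6520} = \frac{3099}{7546} - \frac{3823}{6520} = - \frac{4321439}{24599960}$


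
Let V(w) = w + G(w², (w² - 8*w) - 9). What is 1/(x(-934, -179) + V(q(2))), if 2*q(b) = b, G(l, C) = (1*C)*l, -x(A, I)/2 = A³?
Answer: 1/1629560993 ≈ 6.1366e-10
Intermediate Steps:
x(A, I) = -2*A³
G(l, C) = C*l
q(b) = b/2
V(w) = w + w²*(-9 + w² - 8*w) (V(w) = w + ((w² - 8*w) - 9)*w² = w + (-9 + w² - 8*w)*w² = w + w²*(-9 + w² - 8*w))
1/(x(-934, -179) + V(q(2))) = 1/(-2*(-934)³ + ((½)*2)*(1 + ((½)*2)*(-9 + ((½)*2)² - 4*2))) = 1/(-2*(-814780504) + 1*(1 + 1*(-9 + 1² - 8*1))) = 1/(1629561008 + 1*(1 + 1*(-9 + 1 - 8))) = 1/(1629561008 + 1*(1 + 1*(-16))) = 1/(1629561008 + 1*(1 - 16)) = 1/(1629561008 + 1*(-15)) = 1/(1629561008 - 15) = 1/1629560993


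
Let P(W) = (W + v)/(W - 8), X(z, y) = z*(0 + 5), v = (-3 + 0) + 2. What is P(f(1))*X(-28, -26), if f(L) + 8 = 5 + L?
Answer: -42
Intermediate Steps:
v = -1 (v = -3 + 2 = -1)
X(z, y) = 5*z (X(z, y) = z*5 = 5*z)
f(L) = -3 + L (f(L) = -8 + (5 + L) = -3 + L)
P(W) = (-1 + W)/(-8 + W) (P(W) = (W - 1)/(W - 8) = (-1 + W)/(-8 + W))
P(f(1))*X(-28, -26) = ((-1 + (-3 + 1))/(-8 + (-3 + 1)))*(5*(-28)) = ((-1 - 2)/(-8 - 2))*(-140) = (-3/(-10))*(-140) = -⅒*(-3)*(-140) = (3/10)*(-140) = -42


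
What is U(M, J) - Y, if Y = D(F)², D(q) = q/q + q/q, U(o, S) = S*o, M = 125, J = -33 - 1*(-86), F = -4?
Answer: 6621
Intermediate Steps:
J = 53 (J = -33 + 86 = 53)
D(q) = 2 (D(q) = 1 + 1 = 2)
Y = 4 (Y = 2² = 4)
U(M, J) - Y = 53*125 - 1*4 = 6625 - 4 = 6621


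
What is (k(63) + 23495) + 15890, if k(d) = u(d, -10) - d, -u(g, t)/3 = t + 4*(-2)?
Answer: 39376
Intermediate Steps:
u(g, t) = 24 - 3*t (u(g, t) = -3*(t + 4*(-2)) = -3*(t - 8) = -3*(-8 + t) = 24 - 3*t)
k(d) = 54 - d (k(d) = (24 - 3*(-10)) - d = (24 + 30) - d = 54 - d)
(k(63) + 23495) + 15890 = ((54 - 1*63) + 23495) + 15890 = ((54 - 63) + 23495) + 15890 = (-9 + 23495) + 15890 = 23486 + 15890 = 39376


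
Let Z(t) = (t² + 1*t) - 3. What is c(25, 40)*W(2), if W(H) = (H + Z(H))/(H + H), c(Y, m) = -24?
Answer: -30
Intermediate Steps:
Z(t) = -3 + t + t² (Z(t) = (t² + t) - 3 = (t + t²) - 3 = -3 + t + t²)
W(H) = (-3 + H² + 2*H)/(2*H) (W(H) = (H + (-3 + H + H²))/(H + H) = (-3 + H² + 2*H)/((2*H)) = (-3 + H² + 2*H)*(1/(2*H)) = (-3 + H² + 2*H)/(2*H))
c(25, 40)*W(2) = -24*(1 + (½)*2 - 3/2/2) = -24*(1 + 1 - 3/2*½) = -24*(1 + 1 - ¾) = -24*5/4 = -30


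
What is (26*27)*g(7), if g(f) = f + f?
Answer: 9828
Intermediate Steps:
g(f) = 2*f
(26*27)*g(7) = (26*27)*(2*7) = 702*14 = 9828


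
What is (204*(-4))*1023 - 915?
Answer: -835683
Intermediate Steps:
(204*(-4))*1023 - 915 = -816*1023 - 915 = -834768 - 915 = -835683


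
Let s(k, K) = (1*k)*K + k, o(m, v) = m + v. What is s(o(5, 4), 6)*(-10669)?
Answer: -672147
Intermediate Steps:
s(k, K) = k + K*k (s(k, K) = k*K + k = K*k + k = k + K*k)
s(o(5, 4), 6)*(-10669) = ((5 + 4)*(1 + 6))*(-10669) = (9*7)*(-10669) = 63*(-10669) = -672147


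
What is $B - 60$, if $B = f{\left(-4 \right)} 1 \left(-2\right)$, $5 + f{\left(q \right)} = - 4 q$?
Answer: $-82$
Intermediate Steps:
$f{\left(q \right)} = -5 - 4 q$
$B = -22$ ($B = \left(-5 - -16\right) 1 \left(-2\right) = \left(-5 + 16\right) 1 \left(-2\right) = 11 \cdot 1 \left(-2\right) = 11 \left(-2\right) = -22$)
$B - 60 = -22 - 60 = -82$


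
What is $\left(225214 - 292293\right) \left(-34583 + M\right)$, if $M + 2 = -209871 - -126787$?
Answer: $7893118851$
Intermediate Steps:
$M = -83086$ ($M = -2 - 83084 = -83086$)
$\left(225214 - 292293\right) \left(-34583 + M\right) = \left(225214 - 292293\right) \left(-34583 - 83086\right) = \left(-67079\right) \left(-117669\right) = 7893118851$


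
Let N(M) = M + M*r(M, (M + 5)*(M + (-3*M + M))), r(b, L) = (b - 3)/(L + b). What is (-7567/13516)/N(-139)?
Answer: 145935/36506716 ≈ 0.0039975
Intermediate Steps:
r(b, L) = (-3 + b)/(L + b)
N(M) = M + M*(-3 + M)/(M - M*(5 + M)) (N(M) = M + M*((-3 + M)/((M + 5)*(M + (-3*M + M)) + M)) = M + M*((-3 + M)/((5 + M)*(M - 2*M) + M)) = M + M*((-3 + M)/((5 + M)*(-M) + M)) = M + M*((-3 + M)/(-M*(5 + M) + M)) = M + M*((-3 + M)/(M - M*(5 + M))) = M + M*(-3 + M)/(M - M*(5 + M)))
(-7567/13516)/N(-139) = (-7567/13516)/(((3 + (-139)² + 3*(-139))/(4 - 139))) = (-7567*1/13516)/(((3 + 19321 - 417)/(-135))) = -7567/(13516*((-1/135*18907))) = -7567/(13516*(-18907/135)) = -7567/13516*(-135/18907) = 145935/36506716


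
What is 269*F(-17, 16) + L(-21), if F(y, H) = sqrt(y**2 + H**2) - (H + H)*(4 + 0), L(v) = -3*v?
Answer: -34369 + 269*sqrt(545) ≈ -28089.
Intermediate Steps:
F(y, H) = sqrt(H**2 + y**2) - 8*H (F(y, H) = sqrt(H**2 + y**2) - 2*H*4 = sqrt(H**2 + y**2) - 8*H)
269*F(-17, 16) + L(-21) = 269*(sqrt(16**2 + (-17)**2) - 8*16) - 3*(-21) = 269*(sqrt(256 + 289) - 128) + 63 = 269*(sqrt(545) - 128) + 63 = 269*(-128 + sqrt(545)) + 63 = (-34432 + 269*sqrt(545)) + 63 = -34369 + 269*sqrt(545)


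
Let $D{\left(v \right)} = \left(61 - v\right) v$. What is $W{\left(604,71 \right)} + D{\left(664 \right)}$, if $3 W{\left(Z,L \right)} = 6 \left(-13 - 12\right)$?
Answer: $-400442$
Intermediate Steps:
$D{\left(v \right)} = v \left(61 - v\right)$
$W{\left(Z,L \right)} = -50$ ($W{\left(Z,L \right)} = \frac{6 \left(-13 - 12\right)}{3} = \frac{6 \left(-25\right)}{3} = \frac{1}{3} \left(-150\right) = -50$)
$W{\left(604,71 \right)} + D{\left(664 \right)} = -50 + 664 \left(61 - 664\right) = -50 + 664 \left(-603\right) = -50 - 400392 = -400442$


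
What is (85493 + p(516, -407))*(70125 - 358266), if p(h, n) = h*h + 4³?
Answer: -101371749633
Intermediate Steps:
p(h, n) = 64 + h² (p(h, n) = h² + 64 = 64 + h²)
(85493 + p(516, -407))*(70125 - 358266) = (85493 + (64 + 516²))*(70125 - 358266) = (85493 + (64 + 266256))*(-288141) = (85493 + 266320)*(-288141) = 351813*(-288141) = -101371749633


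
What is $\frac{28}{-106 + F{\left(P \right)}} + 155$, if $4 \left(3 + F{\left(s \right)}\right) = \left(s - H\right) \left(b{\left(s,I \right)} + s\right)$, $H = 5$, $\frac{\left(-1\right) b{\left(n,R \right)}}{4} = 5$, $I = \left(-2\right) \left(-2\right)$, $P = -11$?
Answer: $\frac{2353}{15} \approx 156.87$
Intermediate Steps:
$I = 4$
$b{\left(n,R \right)} = -20$ ($b{\left(n,R \right)} = \left(-4\right) 5 = -20$)
$F{\left(s \right)} = -3 + \frac{\left(-20 + s\right) \left(-5 + s\right)}{4}$ ($F{\left(s \right)} = -3 + \frac{\left(s - 5\right) \left(-20 + s\right)}{4} = -3 + \frac{\left(-5 + s\right) \left(-20 + s\right)}{4} = -3 + \frac{\left(-20 + s\right) \left(-5 + s\right)}{4}$)
$\frac{28}{-106 + F{\left(P \right)}} + 155 = \frac{28}{-106 + \left(22 - - \frac{275}{4} + \frac{\left(-11\right)^{2}}{4}\right)} + 155 = \frac{28}{-106 + \left(22 + \frac{275}{4} + \frac{1}{4} \cdot 121\right)} + 155 = \frac{28}{-106 + \left(22 + \frac{275}{4} + \frac{121}{4}\right)} + 155 = \frac{28}{-106 + 121} + 155 = \frac{28}{15} + 155 = \frac{2353}{15}$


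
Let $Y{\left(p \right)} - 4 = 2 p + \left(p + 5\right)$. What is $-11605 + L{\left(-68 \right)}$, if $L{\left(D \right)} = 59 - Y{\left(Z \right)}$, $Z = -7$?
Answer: $-11534$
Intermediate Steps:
$Y{\left(p \right)} = 9 + 3 p$ ($Y{\left(p \right)} = 4 + \left(2 p + \left(p + 5\right)\right) = 4 + \left(2 p + \left(5 + p\right)\right) = 4 + \left(5 + 3 p\right) = 9 + 3 p$)
$L{\left(D \right)} = 71$ ($L{\left(D \right)} = 59 - \left(9 + 3 \left(-7\right)\right) = 59 - \left(9 - 21\right) = 59 - -12 = 59 + 12 = 71$)
$-11605 + L{\left(-68 \right)} = -11605 + 71 = -11534$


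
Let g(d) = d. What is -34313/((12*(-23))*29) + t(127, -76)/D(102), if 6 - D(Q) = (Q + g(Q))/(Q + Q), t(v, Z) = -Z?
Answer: 779869/40020 ≈ 19.487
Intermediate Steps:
D(Q) = 5 (D(Q) = 6 - (Q + Q)/(Q + Q) = 6 - 2*Q/(2*Q) = 6 - 2*Q*1/(2*Q) = 6 - 1*1 = 6 - 1 = 5)
-34313/((12*(-23))*29) + t(127, -76)/D(102) = -34313/((12*(-23))*29) - 1*(-76)/5 = -34313/((-276*29)) + 76*(1/5) = -34313/(-8004) + 76/5 = -34313*(-1/8004) + 76/5 = 34313/8004 + 76/5 = 779869/40020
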